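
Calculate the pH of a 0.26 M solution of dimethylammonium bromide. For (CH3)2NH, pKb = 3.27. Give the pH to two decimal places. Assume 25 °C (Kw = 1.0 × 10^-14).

pH = 5.66

(CH3)2NH2+ is the conjugate acid of the weak base (CH3)2NH.
Kb = 10^(−3.27) = 5.37 × 10^-4
Ka = Kw/Kb = 1.0×10^-14 / 5.37 × 10^-4 = 1.86 × 10^-11
From the ICE table, Ka = x²/(0.26 − x) = 1.86 × 10^-11.
Since Ka ≪ C₀, x ≈ √(Ka·C₀) = 2.20 × 10^-6 M.
pH = −log[H+] = −log(2.20 × 10^-6) = 5.66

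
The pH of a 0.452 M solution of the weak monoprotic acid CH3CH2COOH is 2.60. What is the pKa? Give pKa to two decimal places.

[H+] = 10^(-2.60) = 2.51 × 10^-3 M
At equilibrium [HA] = 0.452 − 2.51 × 10^-3 = 4.49 × 10^-1 M
Ka = [H+][A-]/[HA] = (2.51 × 10^-3)² / 4.49 × 10^-1 = 1.40 × 10^-5
pKa = -log(1.40 × 10^-5) = 4.85

pKa = 4.85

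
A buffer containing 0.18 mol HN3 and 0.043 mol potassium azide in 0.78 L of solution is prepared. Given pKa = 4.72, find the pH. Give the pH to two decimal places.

Henderson–Hasselbalch: pH = pKa + log([N3-]/[HN3]) = 4.72 + log(0.043/0.18)
pH = 4.72 + (-0.622) = 4.10

pH = 4.10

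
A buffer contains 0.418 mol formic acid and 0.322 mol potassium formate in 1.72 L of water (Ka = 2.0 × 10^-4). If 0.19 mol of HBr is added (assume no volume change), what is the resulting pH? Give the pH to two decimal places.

pH = 3.04

Added H+ converts HCOO- to HCOOH: HCOOH → 0.608 mol, HCOO- → 0.132 mol.
pKa = −log(2.0 × 10^-4) = 3.699
Henderson–Hasselbalch with mole ratio 0.132/0.608: pH = 3.699 + (-0.663)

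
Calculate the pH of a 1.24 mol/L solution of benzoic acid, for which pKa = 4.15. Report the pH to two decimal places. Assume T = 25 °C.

C6H5COOH ⇌ C6H5COO- + H+
Ka = 10^(−4.15) = 7.08 × 10^-5
From the ICE table, Ka = x²/(1.24 − x) = 7.08 × 10^-5.
Since Ka ≪ C₀, x ≈ √(Ka·C₀) = 9.37 × 10^-3 M.
(x/C₀ = 0.76% < 5%, so the approximation holds.)
pH = −log[H+] = −log(9.37 × 10^-3) = 2.03

pH = 2.03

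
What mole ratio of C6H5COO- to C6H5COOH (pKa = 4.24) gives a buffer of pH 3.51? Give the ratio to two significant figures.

ratio = 0.19

pH = pKa + log(r) ⇒ log(r) = 3.51 − 4.24 = -0.73
r = [C6H5COO-]/[C6H5COOH] = 10^(-0.73) = 0.186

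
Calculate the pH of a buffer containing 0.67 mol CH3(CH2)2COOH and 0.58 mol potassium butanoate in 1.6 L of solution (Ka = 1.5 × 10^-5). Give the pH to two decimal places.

pH = 4.76

pKa = −log(1.5 × 10^-5) = 4.824
pH = pKa + log([A⁻]/[HA]) = 4.824 + log(0.58/0.67)
pH = 4.824 + (-0.063) = 4.76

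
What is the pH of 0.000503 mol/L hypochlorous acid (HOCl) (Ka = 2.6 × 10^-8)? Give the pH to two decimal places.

HOCl ⇌ OCl- + H+
From the ICE table, Ka = [H+]²/(0.000503 − [H+]) = 2.6 × 10^-8.
Assume [H+] ≪ 0.000503: [H+] ≈ √(2.6 × 10^-8 × 0.000503) = 3.62 × 10^-6 M
Check: 0.72% ionized — well under 5%, approximation valid.
pH = −log[H+] = −log(3.62 × 10^-6) = 5.44

pH = 5.44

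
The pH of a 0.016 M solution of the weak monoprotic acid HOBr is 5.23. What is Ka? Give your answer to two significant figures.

Ka = 2.2 × 10^-9

[H+] = 10^(-5.23) = 5.89 × 10^-6 M
At equilibrium [HA] = 0.016 − 5.89 × 10^-6 = 1.60 × 10^-2 M
Ka = [H+][A-]/[HA] = (5.89 × 10^-6)² / 1.60 × 10^-2 = 2.2 × 10^-9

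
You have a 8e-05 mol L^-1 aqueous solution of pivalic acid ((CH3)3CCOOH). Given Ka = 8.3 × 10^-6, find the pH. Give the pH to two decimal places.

(CH3)3CCOOH ⇌ (CH3)3CCOO- + H+
From the ICE table, Ka = x²/(8e-05 − x) = 8.3 × 10^-6.
The 5% rule fails; solving x² + Ka·x − Ka·C₀ = 0 exactly:
x = [−8.3e-06 + √(8.3e-06² + 2.66e-09)]/2 = 2.20 × 10^-5 M
pH = −log(2.20 × 10^-5) = 4.66

pH = 4.66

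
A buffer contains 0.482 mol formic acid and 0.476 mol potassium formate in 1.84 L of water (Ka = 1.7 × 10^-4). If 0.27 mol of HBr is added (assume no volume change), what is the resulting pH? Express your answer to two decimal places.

Added H+ converts HCOO- to HCOOH: HCOOH → 0.752 mol, HCOO- → 0.206 mol.
pKa = −log(1.7 × 10^-4) = 3.770
Henderson–Hasselbalch with mole ratio 0.206/0.752: pH = 3.770 + (-0.562)

pH = 3.21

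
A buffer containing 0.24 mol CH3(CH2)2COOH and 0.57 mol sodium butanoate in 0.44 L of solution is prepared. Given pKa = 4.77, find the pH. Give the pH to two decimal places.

Using pH = pKa + log([base]/[acid]) with [base]/[acid] = 0.57/0.24:
pH = 4.77 + (+0.376) = 5.15

pH = 5.15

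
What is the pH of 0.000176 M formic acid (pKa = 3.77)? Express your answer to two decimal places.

HCOOH ⇌ HCOO- + H+
Ka = 10^(−3.77) = 1.70 × 10^-4
From the ICE table, Ka = [H+]²/(0.000176 − [H+]) = 1.70 × 10^-4.
Here C₀/Ka ≈ 1.04, so the small-[H+] approximation fails. Use the quadratic:
[H+] = [−0.00017 + √(0.00017² + 1.2e-07)]/2 = 1.08 × 10^-4 M
pH = −log(1.08 × 10^-4) = 3.97

pH = 3.97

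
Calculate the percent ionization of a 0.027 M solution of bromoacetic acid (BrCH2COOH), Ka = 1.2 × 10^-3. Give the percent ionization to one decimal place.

19.0%

BrCH2COOH ⇌ BrCH2COO- + H+; let x = [H+] at equilibrium.
Solve x² + 0.0012x − 3.24e-05 = 0 → x = 5.12 × 10^-3 M
% ionization = x/C₀ × 100% = 5.12 × 10^-3/0.027 × 100% = 19.0%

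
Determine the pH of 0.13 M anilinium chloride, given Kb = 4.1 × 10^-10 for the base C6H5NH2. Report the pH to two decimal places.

C6H5NH3+ is the conjugate acid of the weak base C6H5NH2.
Ka = Kw/Kb = 1.0×10^-14 / 4.1 × 10^-10 = 2.44 × 10^-5
From the ICE table, Ka = [H+]²/(0.13 − [H+]) = 2.44 × 10^-5.
Assume [H+] ≪ 0.13: [H+] ≈ √(2.44 × 10^-5 × 0.13) = 1.78 × 10^-3 M
Check: 1.4% ionized — well under 5%, approximation valid.
pH = −log(1.78 × 10^-3) = 2.75

pH = 2.75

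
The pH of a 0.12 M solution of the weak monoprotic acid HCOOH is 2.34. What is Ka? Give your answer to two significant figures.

Ka = 1.8 × 10^-4

[H+] = 10^(-2.34) = 4.57 × 10^-3 M
At equilibrium [HA] = 0.12 − 4.57 × 10^-3 = 1.15 × 10^-1 M
Ka = [H+][A-]/[HA] = (4.57 × 10^-3)² / 1.15 × 10^-1 = 1.8 × 10^-4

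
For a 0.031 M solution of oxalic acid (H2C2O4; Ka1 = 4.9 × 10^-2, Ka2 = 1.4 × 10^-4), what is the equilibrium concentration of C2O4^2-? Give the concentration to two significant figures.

First ionization gives [H+] ≈ [HC2O4-] = 2.15 × 10^-2 M.
Second step: Ka2 = [H+][C2O4^2-]/[HC2O4-] ≈ [C2O4^2-] (since [H+] ≈ [HC2O4-]).
So [C2O4^2-] ≈ Ka2.

1.4 × 10^-4 M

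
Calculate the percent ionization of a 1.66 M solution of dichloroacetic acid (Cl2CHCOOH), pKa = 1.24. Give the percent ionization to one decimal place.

17.0%

Cl2CHCOOH ⇌ Cl2CHCOO- + H+; let x = [H+] at equilibrium.
Ka = 10^(−1.24) = 5.75 × 10^-2
Solve x² + 0.0575x − 0.0954 = 0 → x = 2.82 × 10^-1 M
% ionization = x/C₀ × 100% = 2.82 × 10^-1/1.66 × 100% = 17.0%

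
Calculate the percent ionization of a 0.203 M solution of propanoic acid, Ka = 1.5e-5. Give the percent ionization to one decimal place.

CH3CH2COOH ⇌ CH3CH2COO- + H+; let x = [H+] at equilibrium.
x ≈ √(Ka·C₀) = √(1.5 × 10^-5 × 0.203) = 1.74 × 10^-3 M
Fraction ionized = 1.74 × 10^-3 / 0.203 = 0.0086 → 0.9%

0.9%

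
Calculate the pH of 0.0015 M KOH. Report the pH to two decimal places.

KOH is a strong base; [OH-] = 0.0015 M.
pOH = -log(0.0015) = 2.82
pH = 14.00 - 2.82 = 11.18

pH = 11.18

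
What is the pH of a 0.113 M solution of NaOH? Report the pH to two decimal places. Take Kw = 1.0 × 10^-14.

NaOH is a strong base; [OH-] = 0.113 M.
pOH = -log(0.113) = 0.95
pH = 14.00 - 0.95 = 13.05

pH = 13.05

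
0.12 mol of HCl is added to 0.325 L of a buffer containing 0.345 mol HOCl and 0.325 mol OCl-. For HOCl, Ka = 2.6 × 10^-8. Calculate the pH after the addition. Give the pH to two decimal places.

pH = 7.23

Added H+ converts OCl- to HOCl: HOCl → 0.465 mol, OCl- → 0.205 mol.
pKa = −log(2.6 × 10^-8) = 7.585
Henderson–Hasselbalch with mole ratio 0.205/0.465: pH = 7.585 + (-0.356)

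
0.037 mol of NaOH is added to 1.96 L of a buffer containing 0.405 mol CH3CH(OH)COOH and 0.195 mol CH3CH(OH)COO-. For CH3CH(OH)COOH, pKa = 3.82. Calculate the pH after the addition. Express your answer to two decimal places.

pH = 3.62

OH- converts CH3CH(OH)COOH to CH3CH(OH)COO-: CH3CH(OH)COOH → 0.368 mol, CH3CH(OH)COO- → 0.232 mol.
Henderson–Hasselbalch with mole ratio 0.232/0.368: pH = 3.82 + (-0.200)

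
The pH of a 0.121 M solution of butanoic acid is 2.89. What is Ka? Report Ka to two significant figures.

[H+] = 10^(-2.89) = 1.29 × 10^-3 M
At equilibrium [HA] = 0.121 − 1.29 × 10^-3 = 1.20 × 10^-1 M
Ka = [H+][A-]/[HA] = (1.29 × 10^-3)² / 1.20 × 10^-1 = 1.4 × 10^-5

Ka = 1.4 × 10^-5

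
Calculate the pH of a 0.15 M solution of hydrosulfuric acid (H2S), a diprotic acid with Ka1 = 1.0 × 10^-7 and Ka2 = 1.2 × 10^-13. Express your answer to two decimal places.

pH = 3.91

Ka1 ≫ Ka2, so treat the first dissociation as the only significant source of H+.
Ka1 = x²/(0.15 − x) = 1.0 × 10^-7
x ≈ √(1.0 × 10^-7 × 0.15) = 1.22 × 10^-4 M
pH = −log(1.22 × 10^-4) = 3.91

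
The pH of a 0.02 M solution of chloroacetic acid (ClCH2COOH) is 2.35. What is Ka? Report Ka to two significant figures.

[H+] = 10^(-2.35) = 4.47 × 10^-3 M
At equilibrium [HA] = 0.02 − 4.47 × 10^-3 = 1.55 × 10^-2 M
Ka = [H+][A-]/[HA] = (4.47 × 10^-3)² / 1.55 × 10^-2 = 1.3 × 10^-3

Ka = 1.3 × 10^-3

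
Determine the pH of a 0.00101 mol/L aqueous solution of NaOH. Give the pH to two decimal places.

NaOH is a strong base; [OH-] = 0.00101 M.
pOH = -log(0.00101) = 3.00
pH = 14.00 - 3.00 = 11.00

pH = 11.00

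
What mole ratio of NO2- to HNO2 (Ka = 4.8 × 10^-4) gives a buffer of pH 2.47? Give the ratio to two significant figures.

pKa = -log(4.8 × 10^-4) = 3.319
pH = pKa + log(r) ⇒ log(r) = 2.47 − 3.319 = -0.849
r = [NO2-]/[HNO2] = 10^(-0.849) = 0.142

ratio = 0.14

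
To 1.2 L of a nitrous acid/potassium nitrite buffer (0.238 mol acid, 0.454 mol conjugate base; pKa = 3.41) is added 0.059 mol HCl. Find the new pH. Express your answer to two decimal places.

Added H+ converts NO2- to HNO2: HNO2 → 0.297 mol, NO2- → 0.395 mol.
Henderson–Hasselbalch with mole ratio 0.395/0.297: pH = 3.41 + (+0.124)

pH = 3.53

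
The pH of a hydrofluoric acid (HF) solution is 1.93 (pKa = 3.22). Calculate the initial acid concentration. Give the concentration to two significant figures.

C₀ = 2.4 × 10^-1 M

[H+] = 10^(-1.93) = 1.17 × 10^-2 M = x
Ka = 10^(−3.22) = 6.03 × 10^-4
Ka = x²/(C₀ − x) ⇒ C₀ = x + x²/Ka
C₀ = 1.17 × 10^-2 + (1.17 × 10^-2)²/(6.03 × 10^-4) = 2.39 × 10^-1 M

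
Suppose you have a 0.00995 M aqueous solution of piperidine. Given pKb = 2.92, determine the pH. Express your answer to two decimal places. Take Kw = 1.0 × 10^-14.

C5H10NH + H2O ⇌ C5H10NH2+ + OH-
Kb = 10^(−2.92) = 1.20 × 10^-3
Kb = [OH-]²/(0.00995 − [OH-]) = 1.20 × 10^-3
Here C₀/Kb ≈ 8.29, so the small-[OH-] approximation fails. Use the quadratic:
[OH-] = (−Kb + √(Kb² + 4·Kb·C₀))/2 = 2.91 × 10^-3 M
pOH = −log(2.91 × 10^-3) = 2.54; pH = 14.00 − 2.54 = 11.46

pH = 11.46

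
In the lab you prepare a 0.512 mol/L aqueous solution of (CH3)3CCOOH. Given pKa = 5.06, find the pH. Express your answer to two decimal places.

pH = 2.68

(CH3)3CCOOH ⇌ (CH3)3CCOO- + H+
Ka = 10^(−5.06) = 8.71 × 10^-6
From the ICE table, Ka = x²/(0.512 − x) = 8.71 × 10^-6.
Since Ka ≪ C₀, x ≈ √(Ka·C₀) = 2.11 × 10^-3 M.
(x/C₀ = 0.41% < 5%, so the approximation holds.)
pH = −log(2.11 × 10^-3) = 2.68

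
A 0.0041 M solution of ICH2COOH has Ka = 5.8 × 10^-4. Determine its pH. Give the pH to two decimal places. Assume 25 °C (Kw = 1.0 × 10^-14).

pH = 2.89

ICH2COOH ⇌ ICH2COO- + H+
From the ICE table, Ka = x²/(0.0041 − x) = 5.8 × 10^-4.
x is not negligible relative to C₀; solve x² + 0.00058·x − 2.38e-06 = 0.
x = (−Ka + √(Ka² + 4·Ka·C₀))/2 = 1.28 × 10^-3 M
pH = −log[H+] = −log(1.28 × 10^-3) = 2.89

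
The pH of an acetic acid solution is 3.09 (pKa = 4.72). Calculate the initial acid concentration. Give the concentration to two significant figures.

[H+] = 10^(-3.09) = 8.13 × 10^-4 M = x
Ka = 10^(−4.72) = 1.91 × 10^-5
Ka = x²/(C₀ − x) ⇒ C₀ = x + x²/Ka
C₀ = 8.13 × 10^-4 + (8.13 × 10^-4)²/(1.91 × 10^-5) = 3.54 × 10^-2 M

C₀ = 3.5 × 10^-2 M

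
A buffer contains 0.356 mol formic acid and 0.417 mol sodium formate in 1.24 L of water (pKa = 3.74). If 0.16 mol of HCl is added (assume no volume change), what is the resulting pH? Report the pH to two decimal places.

pH = 3.44

Added H+ converts HCOO- to HCOOH: HCOOH → 0.516 mol, HCOO- → 0.257 mol.
pH = pKa + log(n_HCOO-/n_HCOOH) = 3.74 + log(0.257/0.516) = 3.74 + (-0.303)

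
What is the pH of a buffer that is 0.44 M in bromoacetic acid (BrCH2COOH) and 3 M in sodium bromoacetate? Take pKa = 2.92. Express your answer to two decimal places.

Using pH = pKa + log([base]/[acid]) with [base]/[acid] = 3/0.44:
pH = 2.92 + (+0.834) = 3.75

pH = 3.75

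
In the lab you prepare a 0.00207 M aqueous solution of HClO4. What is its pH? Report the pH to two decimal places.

pH = 2.68

HClO4 is a strong acid and dissociates completely, so [H+] = 0.00207 M.
pH = -log(0.00207) = 2.68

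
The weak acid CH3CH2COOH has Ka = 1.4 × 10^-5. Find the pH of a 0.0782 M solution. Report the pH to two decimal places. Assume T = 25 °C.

pH = 2.98

CH3CH2COOH ⇌ CH3CH2COO- + H+
Let x = [H+] at equilibrium. Ka = x²/(0.0782 − x).
Since Ka ≪ C₀, x ≈ √(Ka·C₀) = 1.05 × 10^-3 M.
Check: 1.3% ionized — well under 5%, approximation valid.
pH = −log(1.05 × 10^-3) = 2.98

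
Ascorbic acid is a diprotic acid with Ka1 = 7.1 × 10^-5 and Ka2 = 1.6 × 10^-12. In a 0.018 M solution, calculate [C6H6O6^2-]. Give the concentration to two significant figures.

1.6 × 10^-12 M

First ionization gives [H+] ≈ [HC6H6O6-] = 1.10 × 10^-3 M.
Second step: Ka2 = [H+][C6H6O6^2-]/[HC6H6O6-] ≈ [C6H6O6^2-] (since [H+] ≈ [HC6H6O6-]).
So [C6H6O6^2-] ≈ Ka2.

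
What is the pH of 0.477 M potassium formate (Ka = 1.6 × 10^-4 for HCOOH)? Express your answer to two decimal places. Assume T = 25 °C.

pH = 8.74

HCOO- is the conjugate base of the weak acid HCOOH.
Kb = Kw/Ka = 1.0×10^-14 / 1.6 × 10^-4 = 6.25 × 10^-11
Kb = [OH-]²/(0.477 − [OH-]) = 6.25 × 10^-11
Neglecting [OH-] in the denominator: [OH-] = √(6.25 × 10^-11 × 0.477) = 5.46 × 10^-6 M
pOH = −log(5.46 × 10^-6) = 5.26; pH = 14.00 − 5.26 = 8.74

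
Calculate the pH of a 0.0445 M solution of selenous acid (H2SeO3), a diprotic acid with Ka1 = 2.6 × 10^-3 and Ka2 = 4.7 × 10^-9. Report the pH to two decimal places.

pH = 2.02

Since Ka1 ≫ Ka2, the first ionization dominates [H+].
Ka1 = x²/(0.0445 − x) = 2.6 × 10^-3
Solving the quadratic: x = (−Ka1 + √(Ka1² + 4·Ka1·C₀))/2 = 9.53 × 10^-3 M
pH = −log(9.53 × 10^-3) = 2.02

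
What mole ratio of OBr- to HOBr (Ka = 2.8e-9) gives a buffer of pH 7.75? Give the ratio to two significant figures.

ratio = 0.16

pKa = -log(2.8 × 10^-9) = 8.553
pH = pKa + log(r) ⇒ log(r) = 7.75 − 8.553 = -0.803
r = [OBr-]/[HOBr] = 10^(-0.803) = 0.157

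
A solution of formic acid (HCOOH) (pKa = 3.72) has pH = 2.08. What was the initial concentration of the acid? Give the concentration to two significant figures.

C₀ = 3.7 × 10^-1 M

[H+] = 10^(-2.08) = 8.32 × 10^-3 M = x
Ka = 10^(−3.72) = 1.91 × 10^-4
Ka = x²/(C₀ − x) ⇒ C₀ = x + x²/Ka
C₀ = 8.32 × 10^-3 + (8.32 × 10^-3)²/(1.91 × 10^-4) = 3.71 × 10^-1 M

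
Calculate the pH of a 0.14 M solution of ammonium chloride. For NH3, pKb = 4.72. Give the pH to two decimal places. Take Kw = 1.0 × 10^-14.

pH = 5.07

NH4+ is the conjugate acid of the weak base NH3.
Kb = 10^(−4.72) = 1.91 × 10^-5
Ka = Kw/Kb = 1.0×10^-14 / 1.91 × 10^-5 = 5.24 × 10^-10
From the ICE table, Ka = [H+]²/(0.14 − [H+]) = 5.24 × 10^-10.
Assume [H+] ≪ 0.14: [H+] ≈ √(5.24 × 10^-10 × 0.14) = 8.57 × 10^-6 M
([H+]/C₀ = 0.0061% < 5%, so the approximation holds.)
pH = −log[H+] = −log(8.57 × 10^-6) = 5.07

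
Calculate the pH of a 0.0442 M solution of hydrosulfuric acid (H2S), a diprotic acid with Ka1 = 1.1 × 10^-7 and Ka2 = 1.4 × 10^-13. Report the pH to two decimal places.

Since Ka1 ≫ Ka2, the first ionization dominates [H+].
Ka1 = x²/(0.0442 − x) = 1.1 × 10^-7
x ≈ √(1.1 × 10^-7 × 0.0442) = 6.97 × 10^-5 M
pH = −log(6.97 × 10^-5) = 4.16

pH = 4.16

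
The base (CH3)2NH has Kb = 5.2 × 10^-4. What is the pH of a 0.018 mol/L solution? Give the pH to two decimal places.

pH = 11.45

(CH3)2NH + H2O ⇌ (CH3)2NH2+ + OH-
From the ICE table, Kb = [OH-]²/(0.018 − [OH-]) = 5.2 × 10^-4.
The 5% rule fails; solving [OH-]² + Kb·[OH-] − Kb·C₀ = 0 exactly:
[OH-] = (−Kb + √(Kb² + 4·Kb·C₀))/2 = 2.81 × 10^-3 M
pOH = −log(2.81 × 10^-3) = 2.55; pH = 14.00 − 2.55 = 11.45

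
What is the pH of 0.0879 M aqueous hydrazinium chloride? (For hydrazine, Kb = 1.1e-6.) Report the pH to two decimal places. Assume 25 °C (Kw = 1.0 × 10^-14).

N2H5+ is the conjugate acid of the weak base N2H4.
Ka = Kw/Kb = 1.0×10^-14 / 1.1 × 10^-6 = 9.09 × 10^-9
Ka = x²/(0.0879 − x) = 9.09 × 10^-9
Assume x ≪ 0.0879: x ≈ √(9.09 × 10^-9 × 0.0879) = 2.83 × 10^-5 M
pH = −log[H+] = −log(2.83 × 10^-5) = 4.55

pH = 4.55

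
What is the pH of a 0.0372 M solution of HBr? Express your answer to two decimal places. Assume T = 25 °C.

pH = 1.43

HBr is a strong acid and dissociates completely, so [H+] = 0.0372 M.
pH = -log(0.0372) = 1.43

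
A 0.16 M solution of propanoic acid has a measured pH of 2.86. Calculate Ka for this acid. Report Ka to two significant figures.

Ka = 1.2 × 10^-5

[H+] = 10^(-2.86) = 1.38 × 10^-3 M
At equilibrium [HA] = 0.16 − 1.38 × 10^-3 = 1.59 × 10^-1 M
Ka = [H+][A-]/[HA] = (1.38 × 10^-3)² / 1.59 × 10^-1 = 1.2 × 10^-5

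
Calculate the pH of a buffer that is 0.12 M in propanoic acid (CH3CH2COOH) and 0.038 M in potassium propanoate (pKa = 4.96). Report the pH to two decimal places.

pH = pKa + log([A⁻]/[HA]) = 4.96 + log(0.038/0.12)
pH = 4.96 + (-0.499) = 4.46

pH = 4.46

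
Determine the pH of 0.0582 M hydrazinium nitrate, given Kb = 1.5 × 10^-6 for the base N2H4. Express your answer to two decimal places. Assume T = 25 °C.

pH = 4.71

N2H5+ is the conjugate acid of the weak base N2H4.
Ka = Kw/Kb = 1.0×10^-14 / 1.5 × 10^-6 = 6.67 × 10^-9
From the ICE table, Ka = x²/(0.0582 − x) = 6.67 × 10^-9.
Since Ka ≪ C₀, x ≈ √(Ka·C₀) = 1.97 × 10^-5 M.
(x/C₀ = 0.034% < 5%, so the approximation holds.)
pH = −log[H+] = −log(1.97 × 10^-5) = 4.71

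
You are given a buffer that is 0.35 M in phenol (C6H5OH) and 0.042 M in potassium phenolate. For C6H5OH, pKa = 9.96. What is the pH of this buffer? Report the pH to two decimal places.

pH = 9.04

Using pH = pKa + log([base]/[acid]) with [base]/[acid] = 0.042/0.35:
pH = 9.96 + (-0.921) = 9.04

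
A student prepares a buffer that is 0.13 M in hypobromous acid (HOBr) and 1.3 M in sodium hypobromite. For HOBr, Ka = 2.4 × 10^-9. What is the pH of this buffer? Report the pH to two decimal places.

pKa = −log(2.4 × 10^-9) = 8.620
Using pH = pKa + log([base]/[acid]) with [base]/[acid] = 1.3/0.13:
pH = 8.620 + (+1.000) = 9.62

pH = 9.62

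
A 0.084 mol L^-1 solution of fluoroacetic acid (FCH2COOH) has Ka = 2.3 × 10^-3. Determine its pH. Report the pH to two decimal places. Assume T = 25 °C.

FCH2COOH ⇌ FCH2COO- + H+
From the ICE table, Ka = [H+]²/(0.084 − [H+]) = 2.3 × 10^-3.
The 5% rule fails; solving [H+]² + Ka·[H+] − Ka·C₀ = 0 exactly:
[H+] = [−0.0023 + √(0.0023² + 0.000773)]/2 = 1.28 × 10^-2 M
pH = −log(1.28 × 10^-2) = 1.89

pH = 1.89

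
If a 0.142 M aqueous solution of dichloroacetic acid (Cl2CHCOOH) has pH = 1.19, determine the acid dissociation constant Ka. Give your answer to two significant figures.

[H+] = 10^(-1.19) = 6.46 × 10^-2 M
At equilibrium [HA] = 0.142 − 6.46 × 10^-2 = 7.74 × 10^-2 M
Ka = [H+][A-]/[HA] = (6.46 × 10^-2)² / 7.74 × 10^-2 = 5.4 × 10^-2

Ka = 5.4 × 10^-2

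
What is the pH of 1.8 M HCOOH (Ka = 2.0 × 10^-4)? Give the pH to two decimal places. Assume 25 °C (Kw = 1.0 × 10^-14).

pH = 1.72

HCOOH ⇌ HCOO- + H+
Ka = [H+]²/(1.8 − [H+]) = 2.0 × 10^-4
Since Ka ≪ C₀, [H+] ≈ √(Ka·C₀) = 1.90 × 10^-2 M.
pH = −log[H+] = −log(1.90 × 10^-2) = 1.72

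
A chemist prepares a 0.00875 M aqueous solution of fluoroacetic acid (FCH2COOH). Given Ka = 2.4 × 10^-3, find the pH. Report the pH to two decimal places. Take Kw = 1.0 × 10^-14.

pH = 2.45

FCH2COOH ⇌ FCH2COO- + H+
From the ICE table, Ka = [H+]²/(0.00875 − [H+]) = 2.4 × 10^-3.
The 5% rule fails; solving [H+]² + Ka·[H+] − Ka·C₀ = 0 exactly:
[H+] = (−Ka + √(Ka² + 4·Ka·C₀))/2 = 3.54 × 10^-3 M
pH = −log(3.54 × 10^-3) = 2.45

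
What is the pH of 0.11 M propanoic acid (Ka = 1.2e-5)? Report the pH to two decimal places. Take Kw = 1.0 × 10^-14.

CH3CH2COOH ⇌ CH3CH2COO- + H+
From the ICE table, Ka = [H+]²/(0.11 − [H+]) = 1.2 × 10^-5.
Since Ka ≪ C₀, [H+] ≈ √(Ka·C₀) = 1.15 × 10^-3 M.
Check: 1% ionized — well under 5%, approximation valid.
pH = −log[H+] = −log(1.15 × 10^-3) = 2.94

pH = 2.94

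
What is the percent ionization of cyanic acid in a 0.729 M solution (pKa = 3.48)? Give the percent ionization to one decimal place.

HOCN ⇌ OCN- + H+; let x = [H+] at equilibrium.
Ka = 10^(−3.48) = 3.31 × 10^-4
x ≈ √(Ka·C₀) = √(3.31 × 10^-4 × 0.729) = 1.55 × 10^-2 M
% ionization = x/C₀ × 100% = 1.55 × 10^-2/0.729 × 100% = 2.1%

2.1%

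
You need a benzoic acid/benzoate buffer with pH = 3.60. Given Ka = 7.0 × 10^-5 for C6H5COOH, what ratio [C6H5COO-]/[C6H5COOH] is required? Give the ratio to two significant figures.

pKa = -log(7.0 × 10^-5) = 4.155
pH = pKa + log(r) ⇒ log(r) = 3.60 − 4.155 = -0.555
r = [C6H5COO-]/[C6H5COOH] = 10^(-0.555) = 0.279

ratio = 0.28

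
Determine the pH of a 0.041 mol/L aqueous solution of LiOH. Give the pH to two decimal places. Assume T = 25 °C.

LiOH is a strong base; [OH-] = 0.041 M.
pOH = -log(0.041) = 1.39
pH = 14.00 - 1.39 = 12.61

pH = 12.61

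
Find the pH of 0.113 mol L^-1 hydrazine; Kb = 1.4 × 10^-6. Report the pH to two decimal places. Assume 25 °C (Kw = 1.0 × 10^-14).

N2H4 + H2O ⇌ N2H5+ + OH-
From the ICE table, Kb = x²/(0.113 − x) = 1.4 × 10^-6.
Since Kb ≪ C₀, x ≈ √(Kb·C₀) = 3.98 × 10^-4 M.
pOH = −log(3.98 × 10^-4) = 3.40; pH = 14.00 − 3.40 = 10.60

pH = 10.60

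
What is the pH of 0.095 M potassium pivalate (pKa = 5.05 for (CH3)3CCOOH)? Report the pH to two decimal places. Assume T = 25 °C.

pH = 9.01

(CH3)3CCOO- is the conjugate base of the weak acid (CH3)3CCOOH.
Ka = 10^(−5.05) = 8.91 × 10^-6
Kb = Kw/Ka = 1.0×10^-14 / 8.91 × 10^-6 = 1.12 × 10^-9
Kb = [OH-]²/(0.095 − [OH-]) = 1.12 × 10^-9
Neglecting [OH-] in the denominator: [OH-] = √(1.12 × 10^-9 × 0.095) = 1.03 × 10^-5 M
([OH-]/C₀ = 0.011% < 5%, so the approximation holds.)
pOH = −log(1.03 × 10^-5) = 4.99; pH = 14.00 − 4.99 = 9.01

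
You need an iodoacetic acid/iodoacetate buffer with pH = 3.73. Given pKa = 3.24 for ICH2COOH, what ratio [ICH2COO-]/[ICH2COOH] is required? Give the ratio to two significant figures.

ratio = 3.1

pH = pKa + log(r) ⇒ log(r) = 3.73 − 3.24 = +0.49
r = [ICH2COO-]/[ICH2COOH] = 10^(+0.49) = 3.09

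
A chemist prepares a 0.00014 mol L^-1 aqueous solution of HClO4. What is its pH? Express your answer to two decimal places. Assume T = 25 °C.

HClO4 is a strong acid and dissociates completely, so [H+] = 0.00014 M.
pH = -log(0.00014) = 3.85

pH = 3.85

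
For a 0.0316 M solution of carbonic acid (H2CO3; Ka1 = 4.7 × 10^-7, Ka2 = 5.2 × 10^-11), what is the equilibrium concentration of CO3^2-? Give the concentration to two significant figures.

5.2 × 10^-11 M

First ionization gives [H+] ≈ [HCO3-] = 1.22 × 10^-4 M.
Second step: Ka2 = [H+][CO3^2-]/[HCO3-] ≈ [CO3^2-] (since [H+] ≈ [HCO3-]).
So [CO3^2-] ≈ Ka2.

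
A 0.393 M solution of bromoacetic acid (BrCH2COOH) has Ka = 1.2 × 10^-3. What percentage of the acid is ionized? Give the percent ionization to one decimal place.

5.4%

BrCH2COOH ⇌ BrCH2COO- + H+; let x = [H+] at equilibrium.
Solve x² + 0.0012x − 0.000472 = 0 → x = 2.11 × 10^-2 M
% ionization = x/C₀ × 100% = 2.11 × 10^-2/0.393 × 100% = 5.4%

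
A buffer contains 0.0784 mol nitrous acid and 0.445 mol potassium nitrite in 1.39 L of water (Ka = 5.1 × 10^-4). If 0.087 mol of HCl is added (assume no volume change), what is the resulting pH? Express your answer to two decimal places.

After neutralization: n(HNO2) = 0.165 mol, n(NO2-) = 0.358 mol.
pKa = −log(5.1 × 10^-4) = 3.292
pH = pKa + log(n_NO2-/n_HNO2) = 3.292 + log(0.358/0.165) = 3.292 + (+0.336)

pH = 3.63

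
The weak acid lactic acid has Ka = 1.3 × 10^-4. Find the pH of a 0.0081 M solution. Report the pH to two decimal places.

pH = 3.02

CH3CH(OH)COOH ⇌ CH3CH(OH)COO- + H+
Ka = [H+]²/(0.0081 − [H+]) = 1.3 × 10^-4
[H+] is not negligible relative to C₀; solve [H+]² + 0.00013·[H+] − 1.05e-06 = 0.
[H+] = [−0.00013 + √(0.00013² + 4.21e-06)]/2 = 9.63 × 10^-4 M
pH = −log[H+] = −log(9.63 × 10^-4) = 3.02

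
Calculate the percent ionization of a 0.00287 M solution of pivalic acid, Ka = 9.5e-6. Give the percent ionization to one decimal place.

5.6%

(CH3)3CCOOH ⇌ (CH3)3CCOO- + H+; let x = [H+] at equilibrium.
Solve x² + 9.5e-06x − 2.73e-08 = 0 → x = 1.60 × 10^-4 M
% ionization = x/C₀ × 100% = 1.60 × 10^-4/0.00287 × 100% = 5.6%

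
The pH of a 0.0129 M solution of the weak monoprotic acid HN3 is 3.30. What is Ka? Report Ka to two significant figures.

[H+] = 10^(-3.30) = 5.01 × 10^-4 M
At equilibrium [HA] = 0.0129 − 5.01 × 10^-4 = 1.24 × 10^-2 M
Ka = [H+][A-]/[HA] = (5.01 × 10^-4)² / 1.24 × 10^-2 = 2.0 × 10^-5

Ka = 2.0 × 10^-5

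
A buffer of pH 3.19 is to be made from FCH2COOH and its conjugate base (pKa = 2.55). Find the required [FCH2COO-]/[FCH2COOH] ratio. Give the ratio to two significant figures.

ratio = 4.4

pH = pKa + log(r) ⇒ log(r) = 3.19 − 2.55 = +0.64
r = [FCH2COO-]/[FCH2COOH] = 10^(+0.64) = 4.37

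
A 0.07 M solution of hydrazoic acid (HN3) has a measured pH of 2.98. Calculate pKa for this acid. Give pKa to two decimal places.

pKa = 4.80

[H+] = 10^(-2.98) = 1.05 × 10^-3 M
At equilibrium [HA] = 0.07 − 1.05 × 10^-3 = 6.90 × 10^-2 M
Ka = [H+][A-]/[HA] = (1.05 × 10^-3)² / 6.90 × 10^-2 = 1.60 × 10^-5
pKa = -log(1.60 × 10^-5) = 4.80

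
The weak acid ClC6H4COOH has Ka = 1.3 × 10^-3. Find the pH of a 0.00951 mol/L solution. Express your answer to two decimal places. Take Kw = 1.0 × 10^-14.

ClC6H4COOH ⇌ ClC6H4COO- + H+
Let x = [H+] at equilibrium. Ka = x²/(0.00951 − x).
x is not negligible relative to C₀; solve x² + 0.0013·x − 1.24e-05 = 0.
x = [−0.0013 + √(0.0013² + 4.95e-05)]/2 = 2.93 × 10^-3 M
pH = −log[H+] = −log(2.93 × 10^-3) = 2.53

pH = 2.53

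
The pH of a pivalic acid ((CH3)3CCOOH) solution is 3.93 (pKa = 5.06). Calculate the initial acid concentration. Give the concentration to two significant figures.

[H+] = 10^(-3.93) = 1.17 × 10^-4 M = x
Ka = 10^(−5.06) = 8.71 × 10^-6
Ka = x²/(C₀ − x) ⇒ C₀ = x + x²/Ka
C₀ = 1.17 × 10^-4 + (1.17 × 10^-4)²/(8.71 × 10^-6) = 1.69 × 10^-3 M

C₀ = 1.7 × 10^-3 M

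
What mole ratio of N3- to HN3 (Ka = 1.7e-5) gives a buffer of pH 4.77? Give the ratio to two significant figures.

ratio = 1.0

pKa = -log(1.7 × 10^-5) = 4.770
pH = pKa + log(r) ⇒ log(r) = 4.77 − 4.770 = +0.000
r = [N3-]/[HN3] = 10^(+0.000) = 1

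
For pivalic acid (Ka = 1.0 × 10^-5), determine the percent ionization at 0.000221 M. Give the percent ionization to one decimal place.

(CH3)3CCOOH ⇌ (CH3)3CCOO- + H+; let x = [H+] at equilibrium.
Ka = x²/(C₀ − x); solving the quadratic gives x = 4.23 × 10^-5 M.
% ionization = x/C₀ × 100% = 4.23 × 10^-5/0.000221 × 100% = 19.1%

19.1%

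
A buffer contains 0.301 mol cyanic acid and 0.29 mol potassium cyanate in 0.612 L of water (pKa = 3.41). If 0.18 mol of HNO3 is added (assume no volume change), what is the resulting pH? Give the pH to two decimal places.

pH = 2.77

After neutralization: n(HOCN) = 0.481 mol, n(OCN-) = 0.11 mol.
pH = pKa + log(n_OCN-/n_HOCN) = 3.41 + log(0.11/0.481) = 3.41 + (-0.641)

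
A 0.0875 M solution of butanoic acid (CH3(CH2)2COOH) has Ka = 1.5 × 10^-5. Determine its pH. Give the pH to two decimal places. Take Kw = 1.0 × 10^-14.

pH = 2.94

CH3(CH2)2COOH ⇌ CH3(CH2)2COO- + H+
Ka = [H+]²/(0.0875 − [H+]) = 1.5 × 10^-5
Neglecting [H+] in the denominator: [H+] = √(1.5 × 10^-5 × 0.0875) = 1.15 × 10^-3 M
Check: 1.3% ionized — well under 5%, approximation valid.
pH = −log[H+] = −log(1.15 × 10^-3) = 2.94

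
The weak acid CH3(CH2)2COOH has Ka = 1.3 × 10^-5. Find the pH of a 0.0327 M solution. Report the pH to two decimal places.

pH = 3.19

CH3(CH2)2COOH ⇌ CH3(CH2)2COO- + H+
Ka = x²/(0.0327 − x) = 1.3 × 10^-5
Since Ka ≪ C₀, x ≈ √(Ka·C₀) = 6.52 × 10^-4 M.
Check: 2% ionized — well under 5%, approximation valid.
pH = −log(6.52 × 10^-4) = 3.19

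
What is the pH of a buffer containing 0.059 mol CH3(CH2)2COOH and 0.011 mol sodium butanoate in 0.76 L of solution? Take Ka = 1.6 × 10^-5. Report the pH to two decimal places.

pKa = −log(1.6 × 10^-5) = 4.796
Henderson–Hasselbalch: pH = pKa + log([CH3(CH2)2COO-]/[CH3(CH2)2COOH]) = 4.796 + log(0.011/0.059)
pH = 4.796 + (-0.729) = 4.07

pH = 4.07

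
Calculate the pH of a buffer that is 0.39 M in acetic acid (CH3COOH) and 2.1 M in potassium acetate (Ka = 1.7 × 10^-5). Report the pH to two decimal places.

pH = 5.50

pKa = −log(1.7 × 10^-5) = 4.770
pH = pKa + log([A⁻]/[HA]) = 4.770 + log(2.1/0.39)
pH = 4.770 + (+0.731) = 5.50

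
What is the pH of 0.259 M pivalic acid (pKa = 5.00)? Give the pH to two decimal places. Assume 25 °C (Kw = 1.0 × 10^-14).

(CH3)3CCOOH ⇌ (CH3)3CCOO- + H+
Ka = 10^(−5.00) = 1.00 × 10^-5
From the ICE table, Ka = [H+]²/(0.259 − [H+]) = 1.00 × 10^-5.
Since Ka ≪ C₀, [H+] ≈ √(Ka·C₀) = 1.61 × 10^-3 M.
([H+]/C₀ = 0.62% < 5%, so the approximation holds.)
pH = −log(1.61 × 10^-3) = 2.79

pH = 2.79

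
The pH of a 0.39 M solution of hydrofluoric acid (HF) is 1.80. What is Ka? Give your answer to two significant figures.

[H+] = 10^(-1.80) = 1.58 × 10^-2 M
At equilibrium [HA] = 0.39 − 1.58 × 10^-2 = 3.74 × 10^-1 M
Ka = [H+][A-]/[HA] = (1.58 × 10^-2)² / 3.74 × 10^-1 = 6.7 × 10^-4

Ka = 6.7 × 10^-4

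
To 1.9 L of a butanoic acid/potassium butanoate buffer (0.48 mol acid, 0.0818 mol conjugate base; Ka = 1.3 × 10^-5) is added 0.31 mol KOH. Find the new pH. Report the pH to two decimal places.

After neutralization: n(CH3(CH2)2COOH) = 0.17 mol, n(CH3(CH2)2COO-) = 0.392 mol.
pKa = −log(1.3 × 10^-5) = 4.886
Henderson–Hasselbalch with mole ratio 0.392/0.17: pH = 4.886 + (+0.363)

pH = 5.25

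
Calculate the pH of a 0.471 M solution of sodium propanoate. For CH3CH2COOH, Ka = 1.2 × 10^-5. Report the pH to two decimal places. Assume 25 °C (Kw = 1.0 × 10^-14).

CH3CH2COO- is the conjugate base of the weak acid CH3CH2COOH.
Kb = Kw/Ka = 1.0×10^-14 / 1.2 × 10^-5 = 8.33 × 10^-10
From the ICE table, Kb = [OH-]²/(0.471 − [OH-]) = 8.33 × 10^-10.
Neglecting [OH-] in the denominator: [OH-] = √(8.33 × 10^-10 × 0.471) = 1.98 × 10^-5 M
([OH-]/C₀ = 0.0042% < 5%, so the approximation holds.)
pOH = 4.70, so pH = 14.00 − pOH = 9.30

pH = 9.30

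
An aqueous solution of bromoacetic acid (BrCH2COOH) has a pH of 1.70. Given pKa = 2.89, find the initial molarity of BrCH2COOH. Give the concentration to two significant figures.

C₀ = 3.3 × 10^-1 M

[H+] = 10^(-1.70) = 2.00 × 10^-2 M = x
Ka = 10^(−2.89) = 1.29 × 10^-3
Ka = x²/(C₀ − x) ⇒ C₀ = x + x²/Ka
C₀ = 2.00 × 10^-2 + (2.00 × 10^-2)²/(1.29 × 10^-3) = 3.30 × 10^-1 M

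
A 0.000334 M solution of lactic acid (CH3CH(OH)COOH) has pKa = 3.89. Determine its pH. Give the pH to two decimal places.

pH = 3.82

CH3CH(OH)COOH ⇌ CH3CH(OH)COO- + H+
Ka = 10^(−3.89) = 1.29 × 10^-4
Ka = x²/(0.000334 − x) = 1.29 × 10^-4
The 5% rule fails; solving x² + Ka·x − Ka·C₀ = 0 exactly:
x = (−Ka + √(Ka² + 4·Ka·C₀))/2 = 1.53 × 10^-4 M
pH = −log[H+] = −log(1.53 × 10^-4) = 3.82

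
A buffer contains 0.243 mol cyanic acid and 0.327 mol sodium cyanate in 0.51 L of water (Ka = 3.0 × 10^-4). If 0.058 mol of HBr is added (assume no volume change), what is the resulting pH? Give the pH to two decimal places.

Added H+ converts OCN- to HOCN: HOCN → 0.301 mol, OCN- → 0.269 mol.
pKa = −log(3.0 × 10^-4) = 3.523
pH = pKa + log(n_OCN-/n_HOCN) = 3.523 + log(0.269/0.301) = 3.523 + (-0.049)

pH = 3.47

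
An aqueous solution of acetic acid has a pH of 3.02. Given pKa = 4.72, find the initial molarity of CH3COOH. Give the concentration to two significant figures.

[H+] = 10^(-3.02) = 9.55 × 10^-4 M = x
Ka = 10^(−4.72) = 1.91 × 10^-5
Ka = x²/(C₀ − x) ⇒ C₀ = x + x²/Ka
C₀ = 9.55 × 10^-4 + (9.55 × 10^-4)²/(1.91 × 10^-5) = 4.87 × 10^-2 M

C₀ = 4.9 × 10^-2 M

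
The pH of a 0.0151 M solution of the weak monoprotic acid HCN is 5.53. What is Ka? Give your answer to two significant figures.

Ka = 5.8 × 10^-10

[H+] = 10^(-5.53) = 2.95 × 10^-6 M
At equilibrium [HA] = 0.0151 − 2.95 × 10^-6 = 1.51 × 10^-2 M
Ka = [H+][A-]/[HA] = (2.95 × 10^-6)² / 1.51 × 10^-2 = 5.8 × 10^-10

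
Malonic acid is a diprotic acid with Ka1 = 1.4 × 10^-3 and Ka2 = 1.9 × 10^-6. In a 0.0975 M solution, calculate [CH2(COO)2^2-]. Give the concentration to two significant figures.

1.9 × 10^-6 M

First ionization gives [H+] ≈ [CH2(COOH)COO-] = 1.10 × 10^-2 M.
Second step: Ka2 = [H+][CH2(COO)2^2-]/[CH2(COOH)COO-] ≈ [CH2(COO)2^2-] (since [H+] ≈ [CH2(COOH)COO-]).
So [CH2(COO)2^2-] ≈ Ka2.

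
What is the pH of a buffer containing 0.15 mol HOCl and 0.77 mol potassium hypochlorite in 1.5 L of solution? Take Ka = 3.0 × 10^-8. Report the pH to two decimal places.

pH = 8.23

pKa = −log(3.0 × 10^-8) = 7.523
pH = pKa + log([A⁻]/[HA]) = 7.523 + log(0.77/0.15)
pH = 7.523 + (+0.710) = 8.23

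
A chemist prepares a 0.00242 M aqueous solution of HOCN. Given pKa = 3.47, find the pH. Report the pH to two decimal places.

pH = 3.12

HOCN ⇌ OCN- + H+
Ka = 10^(−3.47) = 3.39 × 10^-4
From the ICE table, Ka = [H+]²/(0.00242 − [H+]) = 3.39 × 10^-4.
The 5% rule fails; solving [H+]² + Ka·[H+] − Ka·C₀ = 0 exactly:
[H+] = [−0.000339 + √(0.000339² + 3.28e-06)]/2 = 7.52 × 10^-4 M
pH = −log(7.52 × 10^-4) = 3.12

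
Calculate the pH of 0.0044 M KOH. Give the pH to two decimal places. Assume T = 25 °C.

KOH is a strong base; [OH-] = 0.0044 M.
pOH = -log(0.0044) = 2.36
pH = 14.00 - 2.36 = 11.64

pH = 11.64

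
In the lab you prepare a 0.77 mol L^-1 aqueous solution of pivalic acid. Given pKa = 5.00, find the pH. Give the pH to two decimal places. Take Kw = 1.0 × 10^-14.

pH = 2.56

(CH3)3CCOOH ⇌ (CH3)3CCOO- + H+
Ka = 10^(−5.00) = 1.00 × 10^-5
Ka = x²/(0.77 − x) = 1.00 × 10^-5
Assume x ≪ 0.77: x ≈ √(1.00 × 10^-5 × 0.77) = 2.77 × 10^-3 M
pH = −log[H+] = −log(2.77 × 10^-3) = 2.56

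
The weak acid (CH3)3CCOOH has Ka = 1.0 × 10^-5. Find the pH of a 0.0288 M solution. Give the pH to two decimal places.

(CH3)3CCOOH ⇌ (CH3)3CCOO- + H+
From the ICE table, Ka = x²/(0.0288 − x) = 1.0 × 10^-5.
Assume x ≪ 0.0288: x ≈ √(1.0 × 10^-5 × 0.0288) = 5.37 × 10^-4 M
Check: 1.9% ionized — well under 5%, approximation valid.
pH = −log[H+] = −log(5.37 × 10^-4) = 3.27

pH = 3.27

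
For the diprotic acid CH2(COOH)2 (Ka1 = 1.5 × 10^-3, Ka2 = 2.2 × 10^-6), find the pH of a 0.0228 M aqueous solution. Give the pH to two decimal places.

pH = 2.29

Ka1 ≫ Ka2, so treat the first dissociation as the only significant source of H+.
Ka1 = x²/(0.0228 − x) = 1.5 × 10^-3
Solving the quadratic: x = (−Ka1 + √(Ka1² + 4·Ka1·C₀))/2 = 5.15 × 10^-3 M
pH = −log(5.15 × 10^-3) = 2.29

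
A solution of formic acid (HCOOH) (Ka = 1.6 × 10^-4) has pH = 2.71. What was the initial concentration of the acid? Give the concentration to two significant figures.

[H+] = 10^(-2.71) = 1.95 × 10^-3 M = x
Ka = x²/(C₀ − x) ⇒ C₀ = x + x²/Ka
C₀ = 1.95 × 10^-3 + (1.95 × 10^-3)²/(1.6 × 10^-4) = 2.57 × 10^-2 M

C₀ = 2.6 × 10^-2 M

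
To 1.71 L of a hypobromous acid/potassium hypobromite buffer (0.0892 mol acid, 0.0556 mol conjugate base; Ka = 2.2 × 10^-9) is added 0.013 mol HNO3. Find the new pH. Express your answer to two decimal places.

pH = 8.28

Added H+ converts OBr- to HOBr: HOBr → 0.102 mol, OBr- → 0.0426 mol.
pKa = −log(2.2 × 10^-9) = 8.658
pH = pKa + log([A⁻]/[HA]) = 8.658 + log(0.0426/0.102) = 8.658 -0.379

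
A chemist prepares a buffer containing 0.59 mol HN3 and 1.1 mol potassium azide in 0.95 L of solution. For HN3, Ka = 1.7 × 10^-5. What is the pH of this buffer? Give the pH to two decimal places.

pKa = −log(1.7 × 10^-5) = 4.770
pH = pKa + log([A⁻]/[HA]) = 4.770 + log(1.1/0.59)
pH = 4.770 + (+0.271) = 5.04

pH = 5.04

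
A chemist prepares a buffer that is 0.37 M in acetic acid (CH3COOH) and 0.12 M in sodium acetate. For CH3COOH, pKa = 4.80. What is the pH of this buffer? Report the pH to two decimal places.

Using pH = pKa + log([base]/[acid]) with [base]/[acid] = 0.12/0.37:
pH = 4.80 + (-0.489) = 4.31

pH = 4.31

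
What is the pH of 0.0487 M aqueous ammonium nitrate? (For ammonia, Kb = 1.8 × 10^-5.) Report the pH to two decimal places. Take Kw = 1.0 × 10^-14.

NH4+ is the conjugate acid of the weak base NH3.
Ka = Kw/Kb = 1.0×10^-14 / 1.8 × 10^-5 = 5.56 × 10^-10
Let x = [H+] at equilibrium. Ka = x²/(0.0487 − x).
Since Ka ≪ C₀, x ≈ √(Ka·C₀) = 5.20 × 10^-6 M.
Check: 0.011% ionized — well under 5%, approximation valid.
pH = −log[H+] = −log(5.20 × 10^-6) = 5.28

pH = 5.28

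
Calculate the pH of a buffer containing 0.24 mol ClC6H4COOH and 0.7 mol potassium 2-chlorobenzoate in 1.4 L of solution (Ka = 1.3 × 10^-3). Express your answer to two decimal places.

pH = 3.35

pKa = −log(1.3 × 10^-3) = 2.886
pH = pKa + log([A⁻]/[HA]) = 2.886 + log(0.7/0.24)
pH = 2.886 + (+0.465) = 3.35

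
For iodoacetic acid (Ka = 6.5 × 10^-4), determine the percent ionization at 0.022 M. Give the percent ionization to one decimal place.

15.8%

ICH2COOH ⇌ ICH2COO- + H+; let x = [H+] at equilibrium.
Ka = x²/(C₀ − x); solving the quadratic gives x = 3.47 × 10^-3 M.
% ionization = x/C₀ × 100% = 3.47 × 10^-3/0.022 × 100% = 15.8%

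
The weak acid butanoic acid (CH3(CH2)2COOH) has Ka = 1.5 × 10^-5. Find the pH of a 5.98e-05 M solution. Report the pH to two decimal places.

CH3(CH2)2COOH ⇌ CH3(CH2)2COO- + H+
Ka = x²/(5.98e-05 − x) = 1.5 × 10^-5
Here C₀/Ka ≈ 3.99, so the small-x approximation fails. Use the quadratic:
x = (−Ka + √(Ka² + 4·Ka·C₀))/2 = 2.34 × 10^-5 M
pH = −log(2.34 × 10^-5) = 4.63

pH = 4.63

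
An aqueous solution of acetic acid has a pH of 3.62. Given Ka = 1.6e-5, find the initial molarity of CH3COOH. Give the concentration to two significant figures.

C₀ = 3.8 × 10^-3 M

[H+] = 10^(-3.62) = 2.40 × 10^-4 M = x
Ka = x²/(C₀ − x) ⇒ C₀ = x + x²/Ka
C₀ = 2.40 × 10^-4 + (2.40 × 10^-4)²/(1.6 × 10^-5) = 3.84 × 10^-3 M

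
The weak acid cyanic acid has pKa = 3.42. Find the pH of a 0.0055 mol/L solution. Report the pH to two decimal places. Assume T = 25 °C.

pH = 2.90

HOCN ⇌ OCN- + H+
Ka = 10^(−3.42) = 3.80 × 10^-4
From the ICE table, Ka = [H+]²/(0.0055 − [H+]) = 3.80 × 10^-4.
The 5% rule fails; solving [H+]² + Ka·[H+] − Ka·C₀ = 0 exactly:
[H+] = (−Ka + √(Ka² + 4·Ka·C₀))/2 = 1.27 × 10^-3 M
pH = −log(1.27 × 10^-3) = 2.90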